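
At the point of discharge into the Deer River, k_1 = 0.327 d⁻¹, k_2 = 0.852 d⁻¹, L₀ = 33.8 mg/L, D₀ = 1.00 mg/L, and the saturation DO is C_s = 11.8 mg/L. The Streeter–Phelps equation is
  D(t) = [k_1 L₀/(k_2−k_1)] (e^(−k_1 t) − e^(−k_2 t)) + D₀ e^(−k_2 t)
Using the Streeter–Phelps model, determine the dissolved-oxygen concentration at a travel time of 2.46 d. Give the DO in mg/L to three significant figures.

DO ≈ 4.85 mg/L

k_1 L₀/(k_2−k_1) = 0.327×33.8/(0.852−0.327) = 11.05/0.5250 = 21.05 mg/L.
e^(−k_1 t) = e^(−0.327×2.460) = 0.4473; e^(−k_2 t) = e^(−0.852×2.460) = 0.1230.
D = 21.05 × (0.4473 − 0.1230) + 1.00 × 0.1230 = 6.829 + 0.1230 = 6.952 mg/L.
DO = C_s − D = 11.8 − 6.952 = 4.848 mg/L.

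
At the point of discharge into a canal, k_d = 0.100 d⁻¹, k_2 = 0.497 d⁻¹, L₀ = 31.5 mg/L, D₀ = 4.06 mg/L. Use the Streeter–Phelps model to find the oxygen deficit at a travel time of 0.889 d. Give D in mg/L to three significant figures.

D ≈ 4.77 mg/L

k_d L₀/(k_2−k_d) = 0.100×31.5/(0.497−0.100) = 3.150/0.3970 = 7.935 mg/L.
e^(−k_d t) = e^(−0.100×0.8890) = 0.9149; e^(−k_2 t) = e^(−0.497×0.8890) = 0.6429.
D = 7.935 × (0.9149 − 0.6429) + 4.06 × 0.6429 = 2.159 + 2.610 = 4.769 mg/L.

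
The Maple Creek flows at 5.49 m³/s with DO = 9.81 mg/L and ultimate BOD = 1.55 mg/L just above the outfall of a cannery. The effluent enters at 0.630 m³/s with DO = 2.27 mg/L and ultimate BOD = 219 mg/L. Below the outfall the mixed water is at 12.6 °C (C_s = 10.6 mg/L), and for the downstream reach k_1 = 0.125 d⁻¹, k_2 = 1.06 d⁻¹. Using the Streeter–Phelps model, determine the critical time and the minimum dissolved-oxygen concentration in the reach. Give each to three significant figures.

t_c ≈ 1.57 d; minimum DO ≈ 8.28 mg/L

Mixed DO = (5.49×9.81 + 0.630×2.27)/(5.49+0.630) = 55.29/6.120 = 9.034 mg/L.
Mixed L₀ = (5.49×1.55 + 0.630×219)/(6.120) = 146.5/6.120 = 23.93 mg/L.
Initial deficit D₀ = C_s − DO₀ = 10.6 − 9.034 = 1.566 mg/L.
t_c = (1/0.9350) ln[(1.06/0.125)(1 − 1.566×0.9350/(0.125×23.93))] = 1.070 × ln(4.329) = 1.567 d.
D_c = (0.125/1.06) × 23.93 × e^(−0.125×1.567) = 0.1179 × 23.93 × 0.8221 = 2.320 mg/L.
Minimum DO = 10.6 − 2.320 = 8.280 mg/L.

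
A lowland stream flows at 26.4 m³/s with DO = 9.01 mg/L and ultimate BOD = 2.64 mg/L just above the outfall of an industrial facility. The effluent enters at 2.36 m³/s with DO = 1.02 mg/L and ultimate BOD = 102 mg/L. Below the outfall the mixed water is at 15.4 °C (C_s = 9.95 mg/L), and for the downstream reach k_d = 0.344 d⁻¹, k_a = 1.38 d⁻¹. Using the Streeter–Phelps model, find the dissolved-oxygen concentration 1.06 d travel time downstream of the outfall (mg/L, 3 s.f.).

DO ≈ 7.92 mg/L

Mixed DO = (26.4×9.01 + 2.36×1.02)/(26.4+2.36) = 240.3/28.76 = 8.354 mg/L.
Mixed L₀ = (26.4×2.64 + 2.36×102)/(28.76) = 310.4/28.76 = 10.79 mg/L.
Initial deficit D₀ = C_s − DO₀ = 9.95 − 8.354 = 1.596 mg/L.
D(1.06) = [0.344×10.79/(1.38−0.344)](e^(−0.344×1.06) − e^(−1.38×1.06)) + 1.596 e^(−1.38×1.06)
= 3.584 × (0.6944 − 0.2316) + 1.596 × 0.2316 = 2.028 mg/L.
DO = 9.95 − 2.028 = 7.922 mg/L.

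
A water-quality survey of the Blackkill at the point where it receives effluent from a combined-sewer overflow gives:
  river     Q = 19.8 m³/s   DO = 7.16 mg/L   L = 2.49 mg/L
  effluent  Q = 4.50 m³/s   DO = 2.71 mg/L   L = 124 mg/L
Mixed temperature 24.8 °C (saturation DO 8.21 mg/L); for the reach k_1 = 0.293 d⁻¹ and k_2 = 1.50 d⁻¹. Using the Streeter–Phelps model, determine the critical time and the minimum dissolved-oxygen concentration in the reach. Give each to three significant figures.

Mixed DO = (19.8×7.16 + 4.50×2.71)/(19.8+4.50) = 154.0/24.30 = 6.336 mg/L.
Mixed L₀ = (19.8×2.49 + 4.50×124)/(24.30) = 607.3/24.30 = 24.99 mg/L.
Initial deficit D₀ = C_s − DO₀ = 8.21 − 6.336 = 1.874 mg/L.
t_c = (1/1.207) ln[(1.50/0.293)(1 − 1.874×1.207/(0.293×24.99))] = 0.8285 × ln(3.538) = 1.047 d.
D_c = (0.293/1.50) × 24.99 × e^(−0.293×1.047) = 0.1953 × 24.99 × 0.7358 = 3.592 mg/L.
Minimum DO = 8.21 − 3.592 = 4.618 mg/L.

t_c ≈ 1.05 d; minimum DO ≈ 4.62 mg/L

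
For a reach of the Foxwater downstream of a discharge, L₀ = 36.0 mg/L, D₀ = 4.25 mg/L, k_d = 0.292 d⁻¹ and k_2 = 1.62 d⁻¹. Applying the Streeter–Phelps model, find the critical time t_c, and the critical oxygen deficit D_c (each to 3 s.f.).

t_c ≈ 0.711 d; D_c ≈ 5.27 mg/L

At the critical point dD/dt = 0, so k_d L₀ e^(−k_d t) = k_2 D. Substituting D(t) from the Streeter–Phelps equation and solving for t gives
t_c = ln[(k_2/k_d)(1 − D₀(k_2−k_d)/(k_d L₀))] / (k_2−k_d).
Here k_2−k_d = 1.328 d⁻¹ and 1 − D₀(k_2−k_d)/(k_d L₀) = 1 − 4.25×1.328/(0.292×36.0) = 0.4631, so
t_c = ln(5.548 × 0.4631) / 1.328 = 0.9436 / 1.328 = 0.7105 d.
D_c = (k_d/k_2) L₀ e^(−k_d t_c) = (0.292/1.62) × 36.0 × e^(−0.292×0.7105) = 0.1802 × 36.0 × 0.8126 = 5.273 mg/L.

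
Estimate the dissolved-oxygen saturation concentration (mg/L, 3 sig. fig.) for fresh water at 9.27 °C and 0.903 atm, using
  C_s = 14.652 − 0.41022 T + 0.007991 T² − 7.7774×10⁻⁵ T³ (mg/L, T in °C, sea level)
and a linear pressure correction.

C_s ≈ 10.4 mg/L

At sea level: C_s = 14.652 − 0.41022×9.27 + 0.007991×9.27² − 7.7774×10⁻⁵×9.27³ = 11.47 mg/L.
Pressure correction: C_s' = 11.47 × 0.903 = 10.36 mg/L.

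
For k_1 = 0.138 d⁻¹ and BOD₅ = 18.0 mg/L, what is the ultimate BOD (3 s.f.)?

BOD₅ = L₀(1 − e^(−5k_1)) ⇒ L₀ = BOD₅ / (1 − e^(−5×0.138))
= 18.0 / (1 − 0.5016) = 18.0 / 0.4984 = 36.11 mg/L.

L₀ ≈ 36.1 mg/L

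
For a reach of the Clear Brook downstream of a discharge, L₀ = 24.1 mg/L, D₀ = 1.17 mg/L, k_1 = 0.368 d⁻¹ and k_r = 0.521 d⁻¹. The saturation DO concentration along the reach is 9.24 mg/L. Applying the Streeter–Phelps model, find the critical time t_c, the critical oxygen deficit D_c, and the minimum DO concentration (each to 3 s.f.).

t_c ≈ 2.14 d; D_c ≈ 7.75 mg/L; min DO ≈ 1.49 mg/L

t_c = [1/(k_r−k_1)] ln[(k_r/k_1)(1 − D₀(k_r−k_1)/(k_1 L₀))]
= [1/(0.521−0.368)] ln[(0.521/0.368)(1 − 1.17×0.1530/(0.368×24.1))]
= (1/0.1530) ln[1.416 × 0.9798] = 6.536 × ln(1.387) = 6.536 × 0.3273 = 2.139 d.
D_c = (k_1/k_r) L₀ e^(−k_1 t_c) = (0.368/0.521) × 24.1 × e^(−0.368×2.139) = 0.7063 × 24.1 × 0.4551 = 7.747 mg/L.
Minimum DO = C_s − D_c = 9.24 − 7.747 = 1.493 mg/L.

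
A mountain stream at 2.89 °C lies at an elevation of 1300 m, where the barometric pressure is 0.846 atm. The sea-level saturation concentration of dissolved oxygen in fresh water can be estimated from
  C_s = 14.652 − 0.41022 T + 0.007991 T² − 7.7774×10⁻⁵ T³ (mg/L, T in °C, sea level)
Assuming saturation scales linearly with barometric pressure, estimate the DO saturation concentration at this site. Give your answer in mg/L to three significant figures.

C_s ≈ 11.4 mg/L

At sea level: C_s = 14.652 − 0.41022×2.89 + 0.007991×2.89² − 7.7774×10⁻⁵×2.89³ = 13.53 mg/L.
Pressure correction: C_s' = 13.53 × 0.846 = 11.45 mg/L.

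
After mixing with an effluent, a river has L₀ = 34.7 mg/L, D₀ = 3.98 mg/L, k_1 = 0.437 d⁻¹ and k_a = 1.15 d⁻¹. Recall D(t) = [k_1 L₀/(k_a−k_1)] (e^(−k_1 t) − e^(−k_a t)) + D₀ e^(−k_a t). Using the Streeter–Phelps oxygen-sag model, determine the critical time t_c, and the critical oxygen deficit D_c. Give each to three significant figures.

At the critical point dD/dt = 0, so k_1 L₀ e^(−k_1 t) = k_a D. Substituting D(t) from the Streeter–Phelps equation and solving for t gives
t_c = ln[(k_a/k_1)(1 − D₀(k_a−k_1)/(k_1 L₀))] / (k_a−k_1).
Here k_a−k_1 = 0.7130 d⁻¹ and 1 − D₀(k_a−k_1)/(k_1 L₀) = 1 − 3.98×0.7130/(0.437×34.7) = 0.8129, so
t_c = ln(2.632 × 0.8129) / 0.7130 = 0.7604 / 0.7130 = 1.066 d.
L(t_c) = L₀ e^(−k_1 t_c) = 34.7 × 0.6275 = 21.77 mg/L, and at the critical point k_a D_c = k_1 L, so D_c = (0.437/1.15) × 21.77 = 8.274 mg/L.

t_c ≈ 1.07 d; D_c ≈ 8.27 mg/L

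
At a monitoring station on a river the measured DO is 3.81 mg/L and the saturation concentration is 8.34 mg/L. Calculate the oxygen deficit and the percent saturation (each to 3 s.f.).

D = C_s − C = 8.34 − 3.81 = 4.53 mg/L.
% saturation = 3.81/8.34 × 100 = 45.7 %.

D ≈ 4.53 mg/L; 45.7 % saturation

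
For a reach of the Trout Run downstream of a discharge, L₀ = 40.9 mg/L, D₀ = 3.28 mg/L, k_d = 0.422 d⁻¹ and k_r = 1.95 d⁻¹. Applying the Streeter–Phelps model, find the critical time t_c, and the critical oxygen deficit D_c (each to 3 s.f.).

t_c ≈ 0.777 d; D_c ≈ 6.38 mg/L

At the critical point dD/dt = 0, so k_d L₀ e^(−k_d t) = k_r D. Substituting D(t) from the Streeter–Phelps equation and solving for t gives
t_c = ln[(k_r/k_d)(1 − D₀(k_r−k_d)/(k_d L₀))] / (k_r−k_d).
Here k_r−k_d = 1.528 d⁻¹ and 1 − D₀(k_r−k_d)/(k_d L₀) = 1 − 3.28×1.528/(0.422×40.9) = 0.7096, so
t_c = ln(4.621 × 0.7096) / 1.528 = 1.188 / 1.528 = 0.7772 d.
D_c = (k_d/k_r) L₀ e^(−k_d t_c) = (0.422/1.95) × 40.9 × e^(−0.422×0.7772) = 0.2164 × 40.9 × 0.7204 = 6.376 mg/L.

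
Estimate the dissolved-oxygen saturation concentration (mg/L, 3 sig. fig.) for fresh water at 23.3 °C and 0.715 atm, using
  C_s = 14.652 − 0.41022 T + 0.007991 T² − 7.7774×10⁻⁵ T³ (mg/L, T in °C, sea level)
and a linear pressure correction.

At sea level: C_s = 14.652 − 0.41022×23.3 + 0.007991×23.3² − 7.7774×10⁻⁵×23.3³ = 8.448 mg/L.
Pressure correction: C_s' = 8.448 × 0.715 = 6.041 mg/L.

C_s ≈ 6.04 mg/L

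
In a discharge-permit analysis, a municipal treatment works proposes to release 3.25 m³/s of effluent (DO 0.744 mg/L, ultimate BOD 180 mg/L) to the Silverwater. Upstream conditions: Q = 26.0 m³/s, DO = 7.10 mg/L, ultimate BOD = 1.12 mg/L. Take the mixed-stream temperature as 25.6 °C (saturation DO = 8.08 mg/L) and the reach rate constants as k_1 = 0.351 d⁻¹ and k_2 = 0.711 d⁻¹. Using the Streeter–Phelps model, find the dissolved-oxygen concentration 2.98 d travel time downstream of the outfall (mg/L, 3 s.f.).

Mixed DO = (26.0×7.10 + 3.25×0.744)/(26.0+3.25) = 187.0/29.25 = 6.394 mg/L.
Mixed L₀ = (26.0×1.12 + 3.25×180)/(29.25) = 614.1/29.25 = 21.00 mg/L.
Initial deficit D₀ = C_s − DO₀ = 8.08 − 6.394 = 1.686 mg/L.
D(2.98) = [0.351×21.00/(0.711−0.351)](e^(−0.351×2.98) − e^(−0.711×2.98)) + 1.686 e^(−0.711×2.98)
= 20.47 × (0.3513 − 0.1202) + 1.686 × 0.1202 = 4.935 mg/L.
DO = 8.08 − 4.935 = 3.145 mg/L.

DO ≈ 3.15 mg/L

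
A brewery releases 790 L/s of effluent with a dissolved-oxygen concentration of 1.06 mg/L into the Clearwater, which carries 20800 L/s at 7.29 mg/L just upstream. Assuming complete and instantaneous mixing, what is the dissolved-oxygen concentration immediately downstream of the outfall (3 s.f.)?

7.06 mg/L

Flow-weighted mixing: C = (Q_r C_r + Q_w C_w)/(Q_r + Q_w)
= (20800×7.29 + 790×1.06)/(20800 + 790) = 152500/21590 = 7.062 mg/L.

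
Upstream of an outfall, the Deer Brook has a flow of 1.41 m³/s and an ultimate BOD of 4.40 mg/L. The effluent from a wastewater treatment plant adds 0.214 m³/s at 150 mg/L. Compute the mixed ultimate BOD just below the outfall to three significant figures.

Flow-weighted mixing: C = (Q_r C_r + Q_w C_w)/(Q_r + Q_w)
= (1.41×4.40 + 0.214×150)/(1.41 + 0.214) = 38.30/1.624 = 23.59 mg/L.

23.6 mg/L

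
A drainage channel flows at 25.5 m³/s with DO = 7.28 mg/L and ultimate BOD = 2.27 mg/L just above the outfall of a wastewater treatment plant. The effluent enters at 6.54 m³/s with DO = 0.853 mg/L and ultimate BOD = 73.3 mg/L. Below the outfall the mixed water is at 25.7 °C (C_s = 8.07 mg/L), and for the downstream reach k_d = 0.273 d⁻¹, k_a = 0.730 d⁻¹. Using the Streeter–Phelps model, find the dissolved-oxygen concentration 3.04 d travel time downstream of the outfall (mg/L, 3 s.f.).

Mixed DO = (25.5×7.28 + 6.54×0.853)/(25.5+6.54) = 191.2/32.04 = 5.968 mg/L.
Mixed L₀ = (25.5×2.27 + 6.54×73.3)/(32.04) = 537.3/32.04 = 16.77 mg/L.
Initial deficit D₀ = C_s − DO₀ = 8.07 − 5.968 = 2.102 mg/L.
D(3.04) = [0.273×16.77/(0.730−0.273)](e^(−0.273×3.04) − e^(−0.730×3.04)) + 2.102 e^(−0.730×3.04)
= 10.02 × (0.4361 − 0.1087) + 2.102 × 0.1087 = 3.508 mg/L.
DO = 8.07 − 3.508 = 4.562 mg/L.

DO ≈ 4.56 mg/L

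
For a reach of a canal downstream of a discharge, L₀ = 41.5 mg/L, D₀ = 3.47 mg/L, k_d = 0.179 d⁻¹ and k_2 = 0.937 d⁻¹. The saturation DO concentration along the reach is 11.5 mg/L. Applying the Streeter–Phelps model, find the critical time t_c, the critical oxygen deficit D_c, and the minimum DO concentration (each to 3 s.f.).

t_c = [1/(k_2−k_d)] ln[(k_2/k_d)(1 − D₀(k_2−k_d)/(k_d L₀))]
= [1/(0.937−0.179)] ln[(0.937/0.179)(1 − 3.47×0.7580/(0.179×41.5))]
= (1/0.7580) ln[5.235 × 0.6459] = 1.319 × ln(3.381) = 1.319 × 1.218 = 1.607 d.
D_c = (k_d/k_2) L₀ e^(−k_d t_c) = (0.179/0.937) × 41.5 × e^(−0.179×1.607) = 0.1910 × 41.5 × 0.7500 = 5.946 mg/L.
Minimum DO = C_s − D_c = 11.5 − 5.946 = 5.554 mg/L.

t_c ≈ 1.61 d; D_c ≈ 5.95 mg/L; min DO ≈ 5.55 mg/L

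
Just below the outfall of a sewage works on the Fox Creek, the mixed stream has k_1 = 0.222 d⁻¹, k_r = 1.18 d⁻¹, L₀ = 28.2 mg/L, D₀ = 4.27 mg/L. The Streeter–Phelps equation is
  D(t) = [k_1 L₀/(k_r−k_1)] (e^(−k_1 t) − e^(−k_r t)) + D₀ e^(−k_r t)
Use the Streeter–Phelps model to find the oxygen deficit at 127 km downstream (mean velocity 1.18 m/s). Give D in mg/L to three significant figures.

D ≈ 4.44 mg/L

Travel time t = x/v = 127 km / (1.18 m/s) = 127000 m / 1.18 m/s = 107600 s = 1.246 d.
k_1 L₀/(k_r−k_1) = 0.222×28.2/(1.18−0.222) = 6.260/0.9580 = 6.535 mg/L.
e^(−k_1 t) = e^(−0.222×1.246) = 0.7584; e^(−k_r t) = e^(−1.18×1.246) = 0.2299.
D = 6.535 × (0.7584 − 0.2299) + 4.27 × 0.2299 = 3.453 + 0.9819 = 4.435 mg/L.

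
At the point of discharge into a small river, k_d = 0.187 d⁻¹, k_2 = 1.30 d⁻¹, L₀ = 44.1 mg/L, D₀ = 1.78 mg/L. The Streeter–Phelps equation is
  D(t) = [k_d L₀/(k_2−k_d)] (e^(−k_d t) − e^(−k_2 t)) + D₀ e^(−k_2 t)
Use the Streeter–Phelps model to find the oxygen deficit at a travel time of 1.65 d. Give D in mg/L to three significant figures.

k_d L₀/(k_2−k_d) = 0.187×44.1/(1.30−0.187) = 8.247/1.113 = 7.409 mg/L.
e^(−k_d t) = e^(−0.187×1.650) = 0.7345; e^(−k_2 t) = e^(−1.30×1.650) = 0.1171.
D = 7.409 × (0.7345 − 0.1171) + 1.78 × 0.1171 = 4.575 + 0.2084 = 4.783 mg/L.

D ≈ 4.78 mg/L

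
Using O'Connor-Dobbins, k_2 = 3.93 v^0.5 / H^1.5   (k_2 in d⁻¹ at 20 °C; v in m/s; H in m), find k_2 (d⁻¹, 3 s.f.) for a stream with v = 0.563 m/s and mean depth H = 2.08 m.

k_2 = 3.93 × 0.563^0.5 / 2.08^1.5 = 3.93 × 0.7503 / 3.000 = 0.9830 d⁻¹.

k_2 ≈ 0.983 d⁻¹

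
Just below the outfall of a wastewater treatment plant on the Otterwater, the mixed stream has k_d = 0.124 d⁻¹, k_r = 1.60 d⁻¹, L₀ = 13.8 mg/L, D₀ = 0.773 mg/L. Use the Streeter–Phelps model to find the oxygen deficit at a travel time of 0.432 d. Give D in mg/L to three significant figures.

D ≈ 0.905 mg/L

k_d L₀/(k_r−k_d) = 0.124×13.8/(1.60−0.124) = 1.711/1.476 = 1.159 mg/L.
e^(−k_d t) = e^(−0.124×0.4320) = 0.9478; e^(−k_r t) = e^(−1.60×0.4320) = 0.5010.
D = 1.159 × (0.9478 − 0.5010) + 0.773 × 0.5010 = 0.5181 + 0.3873 = 0.9053 mg/L.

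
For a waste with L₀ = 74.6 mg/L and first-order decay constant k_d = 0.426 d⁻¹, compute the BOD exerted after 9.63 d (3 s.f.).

y_t = L₀(1 − e^(−k_d t)) = 74.6 × (1 − e^(−0.426×9.63))
= 74.6 × (1 − 0.01653) = 74.6 × 0.9835 = 73.37 mg/L.

y ≈ 73.4 mg/L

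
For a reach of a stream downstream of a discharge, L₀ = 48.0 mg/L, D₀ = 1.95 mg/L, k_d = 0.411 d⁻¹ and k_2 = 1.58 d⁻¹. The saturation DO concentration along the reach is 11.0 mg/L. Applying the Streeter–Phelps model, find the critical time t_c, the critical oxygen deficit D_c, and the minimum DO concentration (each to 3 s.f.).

With k_2/k_d = 3.844 and 1 − D₀(k_2−k_d)/(k_d L₀) = 0.8845,
t_c = ln(3.844 × 0.8845) / (1.58 − 0.411) = ln(3.400) / 1.169 = 1.224/1.169 = 1.047 d.
D_c = (k_d/k_2) L₀ e^(−k_d t_c) = (0.411/1.58) × 48.0 × e^(−0.411×1.047) = 0.2601 × 48.0 × 0.6503 = 8.120 mg/L.
Minimum DO = C_s − D_c = 11.0 − 8.120 = 2.880 mg/L.

t_c ≈ 1.05 d; D_c ≈ 8.12 mg/L; min DO ≈ 2.88 mg/L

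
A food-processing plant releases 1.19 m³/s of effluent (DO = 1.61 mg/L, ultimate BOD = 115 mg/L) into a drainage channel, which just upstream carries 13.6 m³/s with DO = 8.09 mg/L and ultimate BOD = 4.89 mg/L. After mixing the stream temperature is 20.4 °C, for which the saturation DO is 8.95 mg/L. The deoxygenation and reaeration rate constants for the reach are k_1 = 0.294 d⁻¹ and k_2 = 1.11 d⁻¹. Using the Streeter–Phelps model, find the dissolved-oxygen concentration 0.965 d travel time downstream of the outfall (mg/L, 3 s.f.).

Mixed DO = (13.6×8.09 + 1.19×1.61)/(13.6+1.19) = 111.9/14.79 = 7.569 mg/L.
Mixed L₀ = (13.6×4.89 + 1.19×115)/(14.79) = 203.4/14.79 = 13.75 mg/L.
Initial deficit D₀ = C_s − DO₀ = 8.95 − 7.569 = 1.381 mg/L.
D(0.965) = [0.294×13.75/(1.11−0.294)](e^(−0.294×0.965) − e^(−1.11×0.965)) + 1.381 e^(−1.11×0.965)
= 4.954 × (0.7530 − 0.3426) + 1.381 × 0.3426 = 2.506 mg/L.
DO = 8.95 − 2.506 = 6.444 mg/L.

DO ≈ 6.44 mg/L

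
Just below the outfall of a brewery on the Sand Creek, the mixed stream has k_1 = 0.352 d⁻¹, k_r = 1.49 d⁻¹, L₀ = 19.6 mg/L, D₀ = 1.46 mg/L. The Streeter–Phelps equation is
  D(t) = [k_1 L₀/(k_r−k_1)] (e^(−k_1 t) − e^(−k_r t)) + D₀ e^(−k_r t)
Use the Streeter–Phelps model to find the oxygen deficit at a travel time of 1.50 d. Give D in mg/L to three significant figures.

D ≈ 3.08 mg/L

k_1 L₀/(k_r−k_1) = 0.352×19.6/(1.49−0.352) = 6.899/1.138 = 6.063 mg/L.
e^(−k_1 t) = e^(−0.352×1.500) = 0.5898; e^(−k_r t) = e^(−1.49×1.500) = 0.1070.
D = 6.063 × (0.5898 − 0.1070) + 1.46 × 0.1070 = 2.927 + 0.1562 = 3.083 mg/L.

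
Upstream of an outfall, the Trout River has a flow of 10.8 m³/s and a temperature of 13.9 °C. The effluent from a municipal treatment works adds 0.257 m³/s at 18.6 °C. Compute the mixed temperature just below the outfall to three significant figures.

Flow-weighted mixing: C = (Q_r C_r + Q_w C_w)/(Q_r + Q_w)
= (10.8×13.9 + 0.257×18.6)/(10.8 + 0.257) = 154.9/11.06 = 14.01 °C.

14.0 °C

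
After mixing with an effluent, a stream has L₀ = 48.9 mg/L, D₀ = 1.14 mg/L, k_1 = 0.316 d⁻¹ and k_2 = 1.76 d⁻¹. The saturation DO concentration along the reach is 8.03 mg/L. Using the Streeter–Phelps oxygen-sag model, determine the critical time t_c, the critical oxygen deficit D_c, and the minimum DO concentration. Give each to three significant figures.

t_c ≈ 1.11 d; D_c ≈ 6.18 mg/L; min DO ≈ 1.85 mg/L

With k_2/k_1 = 5.570 and 1 − D₀(k_2−k_1)/(k_1 L₀) = 0.8935,
t_c = ln(5.570 × 0.8935) / (1.76 − 0.316) = ln(4.976) / 1.444 = 1.605/1.444 = 1.111 d.
L(t_c) = L₀ e^(−k_1 t_c) = 48.9 × 0.7039 = 34.42 mg/L, and at the critical point k_2 D_c = k_1 L, so D_c = (0.316/1.76) × 34.42 = 6.180 mg/L.
Minimum DO = C_s − D_c = 8.03 − 6.180 = 1.850 mg/L.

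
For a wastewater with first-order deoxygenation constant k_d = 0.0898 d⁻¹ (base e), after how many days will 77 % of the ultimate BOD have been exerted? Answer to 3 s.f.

t ≈ 16.4 d

y/L₀ = 1 − e^(−k_d t) = 0.77 ⇒ e^(−k_d t) = 0.230
t = −ln(0.230) / 0.0898 = 1.470 / 0.0898 = 16.37 d.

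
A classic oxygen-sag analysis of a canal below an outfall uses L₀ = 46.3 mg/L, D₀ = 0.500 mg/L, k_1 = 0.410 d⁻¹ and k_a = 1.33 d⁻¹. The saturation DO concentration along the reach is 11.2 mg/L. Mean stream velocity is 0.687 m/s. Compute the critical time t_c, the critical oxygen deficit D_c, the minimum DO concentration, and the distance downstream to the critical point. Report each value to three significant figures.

t_c ≈ 1.25 d; D_c ≈ 8.54 mg/L; min DO ≈ 2.66 mg/L; x_c ≈ 74.3 km

With k_a/k_1 = 3.244 and 1 − D₀(k_a−k_1)/(k_1 L₀) = 0.9758,
t_c = ln(3.244 × 0.9758) / (1.33 − 0.410) = ln(3.165) / 0.9200 = 1.152/0.9200 = 1.252 d.
L(t_c) = L₀ e^(−k_1 t_c) = 46.3 × 0.5984 = 27.71 mg/L, and at the critical point k_a D_c = k_1 L, so D_c = (0.410/1.33) × 27.71 = 8.541 mg/L.
Minimum DO = C_s − D_c = 11.2 − 8.541 = 2.659 mg/L.
x_c = v t_c = 0.687 m/s × 1.252 d × 86400 s/d = 74340 m ≈ 74.3 km.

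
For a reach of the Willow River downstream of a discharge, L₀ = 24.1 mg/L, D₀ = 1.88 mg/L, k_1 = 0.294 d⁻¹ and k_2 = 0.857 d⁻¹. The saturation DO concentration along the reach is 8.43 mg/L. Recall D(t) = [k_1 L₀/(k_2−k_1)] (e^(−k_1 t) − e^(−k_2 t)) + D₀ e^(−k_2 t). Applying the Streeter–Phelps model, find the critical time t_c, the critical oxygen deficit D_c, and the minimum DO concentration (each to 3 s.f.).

t_c ≈ 1.61 d; D_c ≈ 5.15 mg/L; min DO ≈ 3.28 mg/L

t_c = [1/(k_2−k_1)] ln[(k_2/k_1)(1 − D₀(k_2−k_1)/(k_1 L₀))]
= [1/(0.857−0.294)] ln[(0.857/0.294)(1 − 1.88×0.5630/(0.294×24.1))]
= (1/0.5630) ln[2.915 × 0.8506] = 1.776 × ln(2.480) = 1.776 × 0.9081 = 1.613 d.
L(t_c) = L₀ e^(−k_1 t_c) = 24.1 × 0.6224 = 15.00 mg/L, and at the critical point k_2 D_c = k_1 L, so D_c = (0.294/0.857) × 15.00 = 5.146 mg/L.
Minimum DO = C_s − D_c = 8.43 − 5.146 = 3.284 mg/L.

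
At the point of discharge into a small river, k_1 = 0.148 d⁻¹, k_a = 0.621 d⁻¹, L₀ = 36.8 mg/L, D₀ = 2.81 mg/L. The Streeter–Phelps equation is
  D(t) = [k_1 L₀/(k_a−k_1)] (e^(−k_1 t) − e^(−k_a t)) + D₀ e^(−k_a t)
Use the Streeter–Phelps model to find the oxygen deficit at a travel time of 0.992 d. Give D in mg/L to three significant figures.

D ≈ 5.24 mg/L

k_1 L₀/(k_a−k_1) = 0.148×36.8/(0.621−0.148) = 5.446/0.4730 = 11.51 mg/L.
e^(−k_1 t) = e^(−0.148×0.9920) = 0.8635; e^(−k_a t) = e^(−0.621×0.9920) = 0.5401.
D = 11.51 × (0.8635 − 0.5401) + 2.81 × 0.5401 = 3.723 + 1.518 = 5.241 mg/L.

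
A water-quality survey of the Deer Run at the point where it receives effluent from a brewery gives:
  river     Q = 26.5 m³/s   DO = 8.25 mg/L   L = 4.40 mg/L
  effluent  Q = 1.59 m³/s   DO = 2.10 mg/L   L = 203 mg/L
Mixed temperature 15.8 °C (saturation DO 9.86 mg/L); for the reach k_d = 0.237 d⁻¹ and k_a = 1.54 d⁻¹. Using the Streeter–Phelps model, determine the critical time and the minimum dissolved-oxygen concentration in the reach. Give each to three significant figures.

t_c ≈ 0.542 d; minimum DO ≈ 7.74 mg/L

Mixed DO = (26.5×8.25 + 1.59×2.10)/(26.5+1.59) = 222.0/28.09 = 7.902 mg/L.
Mixed L₀ = (26.5×4.40 + 1.59×203)/(28.09) = 439.4/28.09 = 15.64 mg/L.
Initial deficit D₀ = C_s − DO₀ = 9.86 − 7.902 = 1.958 mg/L.
t_c = (1/1.303) ln[(1.54/0.237)(1 − 1.958×1.303/(0.237×15.64))] = 0.7675 × ln(2.026) = 0.5417 d.
D_c = (0.237/1.54) × 15.64 × e^(−0.237×0.5417) = 0.1539 × 15.64 × 0.8795 = 2.117 mg/L.
Minimum DO = 9.86 − 2.117 = 7.743 mg/L.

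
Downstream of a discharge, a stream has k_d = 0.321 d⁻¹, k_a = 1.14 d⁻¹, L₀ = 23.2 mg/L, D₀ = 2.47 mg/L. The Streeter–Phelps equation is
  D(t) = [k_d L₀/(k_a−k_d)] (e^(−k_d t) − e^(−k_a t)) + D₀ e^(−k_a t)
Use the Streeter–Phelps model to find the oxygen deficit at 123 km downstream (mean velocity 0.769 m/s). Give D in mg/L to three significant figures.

D ≈ 4.22 mg/L

Travel time t = x/v = 123 km / (0.769 m/s) = 123000 m / 0.769 m/s = 159900 s = 1.851 d.
k_d L₀/(k_a−k_d) = 0.321×23.2/(1.14−0.321) = 7.447/0.8190 = 9.093 mg/L.
e^(−k_d t) = e^(−0.321×1.851) = 0.5520; e^(−k_a t) = e^(−1.14×1.851) = 0.1212.
D = 9.093 × (0.5520 − 0.1212) + 2.47 × 0.1212 = 3.917 + 0.2993 = 4.217 mg/L.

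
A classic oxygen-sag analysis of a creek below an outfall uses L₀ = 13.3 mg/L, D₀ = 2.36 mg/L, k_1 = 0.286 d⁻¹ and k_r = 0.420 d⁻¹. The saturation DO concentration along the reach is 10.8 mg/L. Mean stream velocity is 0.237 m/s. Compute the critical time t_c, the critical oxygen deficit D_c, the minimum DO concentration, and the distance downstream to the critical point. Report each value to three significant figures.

t_c = [1/(k_r−k_1)] ln[(k_r/k_1)(1 − D₀(k_r−k_1)/(k_1 L₀))]
= [1/(0.420−0.286)] ln[(0.420/0.286)(1 − 2.36×0.1340/(0.286×13.3))]
= (1/0.1340) ln[1.469 × 0.9169] = 7.463 × ln(1.346) = 7.463 × 0.2975 = 2.220 d.
L(t_c) = L₀ e^(−k_1 t_c) = 13.3 × 0.5300 = 7.049 mg/L, and at the critical point k_r D_c = k_1 L, so D_c = (0.286/0.420) × 7.049 = 4.800 mg/L.
Minimum DO = C_s − D_c = 10.8 − 4.800 = 6.000 mg/L.
x_c = v t_c = 0.237 m/s × 2.220 d × 86400 s/d = 45460 m ≈ 45.5 km.

t_c ≈ 2.22 d; D_c ≈ 4.80 mg/L; min DO ≈ 6.00 mg/L; x_c ≈ 45.5 km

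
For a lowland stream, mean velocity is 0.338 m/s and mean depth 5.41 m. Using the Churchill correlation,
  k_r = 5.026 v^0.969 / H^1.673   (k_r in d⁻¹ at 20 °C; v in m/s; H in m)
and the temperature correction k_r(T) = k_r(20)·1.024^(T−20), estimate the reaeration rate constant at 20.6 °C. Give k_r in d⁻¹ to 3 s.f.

k_r ≈ 0.106 d⁻¹

k_r(20) = 5.026 × 0.338^0.969 / 5.41^1.673 = 5.026 × 0.3496 / 16.85 = 0.1043 d⁻¹.
k_r(20.6) = 0.1043 × 1.024^(20.6−20) = 0.1043 × 1.014 = 0.1058 d⁻¹.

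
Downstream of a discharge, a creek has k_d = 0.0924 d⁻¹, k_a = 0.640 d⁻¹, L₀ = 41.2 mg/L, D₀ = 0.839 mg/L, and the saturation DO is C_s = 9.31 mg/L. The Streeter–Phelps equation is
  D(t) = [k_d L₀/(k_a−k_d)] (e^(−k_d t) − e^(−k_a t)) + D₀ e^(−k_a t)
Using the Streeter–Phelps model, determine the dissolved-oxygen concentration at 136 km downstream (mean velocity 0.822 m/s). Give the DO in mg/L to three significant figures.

DO ≈ 5.28 mg/L

Travel time t = x/v = 136 km / (0.822 m/s) = 136000 m / 0.822 m/s = 165500 s = 1.915 d.
k_d L₀/(k_a−k_d) = 0.0924×41.2/(0.640−0.0924) = 3.807/0.5476 = 6.952 mg/L.
e^(−k_d t) = e^(−0.0924×1.915) = 0.8378; e^(−k_a t) = e^(−0.640×1.915) = 0.2936.
D = 6.952 × (0.8378 − 0.2936) + 0.839 × 0.2936 = 3.783 + 0.2463 = 4.030 mg/L.
DO = C_s − D = 9.31 − 4.030 = 5.280 mg/L.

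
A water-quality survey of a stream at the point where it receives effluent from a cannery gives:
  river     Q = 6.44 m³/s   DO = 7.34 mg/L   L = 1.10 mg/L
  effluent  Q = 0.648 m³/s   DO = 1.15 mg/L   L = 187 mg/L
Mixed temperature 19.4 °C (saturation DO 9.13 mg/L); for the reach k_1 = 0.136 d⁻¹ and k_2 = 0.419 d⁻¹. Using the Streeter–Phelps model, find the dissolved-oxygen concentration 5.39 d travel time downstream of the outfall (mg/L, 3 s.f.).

Mixed DO = (6.44×7.34 + 0.648×1.15)/(6.44+0.648) = 48.01/7.088 = 6.774 mg/L.
Mixed L₀ = (6.44×1.10 + 0.648×187)/(7.088) = 128.3/7.088 = 18.10 mg/L.
Initial deficit D₀ = C_s − DO₀ = 9.13 − 6.774 = 2.356 mg/L.
D(5.39) = [0.136×18.10/(0.419−0.136)](e^(−0.136×5.39) − e^(−0.419×5.39)) + 2.356 e^(−0.419×5.39)
= 8.696 × (0.4804 − 0.1045) + 2.356 × 0.1045 = 3.515 mg/L.
DO = 9.13 − 3.515 = 5.615 mg/L.

DO ≈ 5.61 mg/L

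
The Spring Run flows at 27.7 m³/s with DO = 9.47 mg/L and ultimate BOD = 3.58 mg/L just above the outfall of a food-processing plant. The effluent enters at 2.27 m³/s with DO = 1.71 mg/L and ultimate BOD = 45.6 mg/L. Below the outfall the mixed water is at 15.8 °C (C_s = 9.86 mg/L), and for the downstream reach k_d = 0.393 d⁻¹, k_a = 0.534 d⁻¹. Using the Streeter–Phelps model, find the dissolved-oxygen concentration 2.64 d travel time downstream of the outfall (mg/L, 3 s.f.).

DO ≈ 7.55 mg/L

Mixed DO = (27.7×9.47 + 2.27×1.71)/(27.7+2.27) = 266.2/29.97 = 8.882 mg/L.
Mixed L₀ = (27.7×3.58 + 2.27×45.6)/(29.97) = 202.7/29.97 = 6.763 mg/L.
Initial deficit D₀ = C_s − DO₀ = 9.86 − 8.882 = 0.9778 mg/L.
D(2.64) = [0.393×6.763/(0.534−0.393)](e^(−0.393×2.64) − e^(−0.534×2.64)) + 0.9778 e^(−0.534×2.64)
= 18.85 × (0.3543 − 0.2442) + 0.9778 × 0.2442 = 2.315 mg/L.
DO = 9.86 − 2.315 = 7.545 mg/L.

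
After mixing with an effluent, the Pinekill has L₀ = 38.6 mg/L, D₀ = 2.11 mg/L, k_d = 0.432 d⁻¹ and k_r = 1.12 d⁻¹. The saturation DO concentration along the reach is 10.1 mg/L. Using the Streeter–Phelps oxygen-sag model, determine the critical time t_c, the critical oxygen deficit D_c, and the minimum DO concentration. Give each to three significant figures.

t_c ≈ 1.25 d; D_c ≈ 8.67 mg/L; min DO ≈ 1.43 mg/L

t_c = [1/(k_r−k_d)] ln[(k_r/k_d)(1 − D₀(k_r−k_d)/(k_d L₀))]
= [1/(1.12−0.432)] ln[(1.12/0.432)(1 − 2.11×0.6880/(0.432×38.6))]
= (1/0.6880) ln[2.593 × 0.9129] = 1.453 × ln(2.367) = 1.453 × 0.8616 = 1.252 d.
D_c = (k_d/k_r) L₀ e^(−k_d t_c) = (0.432/1.12) × 38.6 × e^(−0.432×1.252) = 0.3857 × 38.6 × 0.5822 = 8.668 mg/L.
Minimum DO = C_s − D_c = 10.1 − 8.668 = 1.432 mg/L.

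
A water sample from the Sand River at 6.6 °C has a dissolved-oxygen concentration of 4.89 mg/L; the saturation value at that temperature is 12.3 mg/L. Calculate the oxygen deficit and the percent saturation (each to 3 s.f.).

D ≈ 7.41 mg/L; 39.8 % saturation

D = C_s − C = 12.3 − 4.89 = 7.41 mg/L.
% saturation = 4.89/12.3 × 100 = 39.8 %.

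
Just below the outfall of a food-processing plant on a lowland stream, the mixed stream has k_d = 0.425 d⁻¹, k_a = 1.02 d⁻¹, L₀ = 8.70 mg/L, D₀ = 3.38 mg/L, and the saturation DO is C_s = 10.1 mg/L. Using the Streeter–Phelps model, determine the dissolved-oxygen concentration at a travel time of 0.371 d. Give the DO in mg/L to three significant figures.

DO ≈ 6.73 mg/L

k_d L₀/(k_a−k_d) = 0.425×8.70/(1.02−0.425) = 3.697/0.5950 = 6.214 mg/L.
e^(−k_d t) = e^(−0.425×0.3710) = 0.8541; e^(−k_a t) = e^(−1.02×0.3710) = 0.6849.
D = 6.214 × (0.8541 − 0.6849) + 3.38 × 0.6849 = 1.051 + 2.315 = 3.366 mg/L.
DO = C_s − D = 10.1 − 3.366 = 6.734 mg/L.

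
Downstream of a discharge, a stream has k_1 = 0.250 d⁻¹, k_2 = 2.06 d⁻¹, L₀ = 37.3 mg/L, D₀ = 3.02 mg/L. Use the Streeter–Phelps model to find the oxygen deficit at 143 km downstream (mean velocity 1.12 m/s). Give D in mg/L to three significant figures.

Travel time t = x/v = 143 km / (1.12 m/s) = 143000 m / 1.12 m/s = 127700 s = 1.478 d.
k_1 L₀/(k_2−k_1) = 0.250×37.3/(2.06−0.250) = 9.325/1.810 = 5.152 mg/L.
e^(−k_1 t) = e^(−0.250×1.478) = 0.6911; e^(−k_2 t) = e^(−2.06×1.478) = 0.04763.
D = 5.152 × (0.6911 − 0.04763) + 3.02 × 0.04763 = 3.315 + 0.1439 = 3.459 mg/L.

D ≈ 3.46 mg/L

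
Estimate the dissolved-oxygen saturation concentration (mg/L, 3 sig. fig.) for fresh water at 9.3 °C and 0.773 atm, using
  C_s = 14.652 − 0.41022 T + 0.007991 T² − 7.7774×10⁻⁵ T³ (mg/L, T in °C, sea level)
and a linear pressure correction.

At sea level: C_s = 14.652 − 0.41022×9.3 + 0.007991×9.3² − 7.7774×10⁻⁵×9.3³ = 11.47 mg/L.
Pressure correction: C_s' = 11.47 × 0.773 = 8.863 mg/L.

C_s ≈ 8.86 mg/L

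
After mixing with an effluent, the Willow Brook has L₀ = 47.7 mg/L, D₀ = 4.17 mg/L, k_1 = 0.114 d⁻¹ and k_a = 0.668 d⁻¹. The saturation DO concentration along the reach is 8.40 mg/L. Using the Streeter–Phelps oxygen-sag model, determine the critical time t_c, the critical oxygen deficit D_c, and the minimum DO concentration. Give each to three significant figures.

With k_a/k_1 = 5.860 and 1 − D₀(k_a−k_1)/(k_1 L₀) = 0.5752,
t_c = ln(5.860 × 0.5752) / (0.668 − 0.114) = ln(3.370) / 0.5540 = 1.215/0.5540 = 2.193 d.
D_c = (k_1/k_a) L₀ e^(−k_1 t_c) = (0.114/0.668) × 47.7 × e^(−0.114×2.193) = 0.1707 × 47.7 × 0.7788 = 6.340 mg/L.
Minimum DO = C_s − D_c = 8.40 − 6.340 = 2.060 mg/L.

t_c ≈ 2.19 d; D_c ≈ 6.34 mg/L; min DO ≈ 2.06 mg/L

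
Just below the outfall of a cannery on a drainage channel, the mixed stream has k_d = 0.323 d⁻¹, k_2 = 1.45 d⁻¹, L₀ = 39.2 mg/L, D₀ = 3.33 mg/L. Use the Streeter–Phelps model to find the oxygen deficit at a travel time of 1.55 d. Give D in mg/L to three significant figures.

D ≈ 5.97 mg/L

k_d L₀/(k_2−k_d) = 0.323×39.2/(1.45−0.323) = 12.66/1.127 = 11.23 mg/L.
e^(−k_d t) = e^(−0.323×1.550) = 0.6061; e^(−k_2 t) = e^(−1.45×1.550) = 0.1057.
D = 11.23 × (0.6061 − 0.1057) + 3.33 × 0.1057 = 5.623 + 0.3519 = 5.975 mg/L.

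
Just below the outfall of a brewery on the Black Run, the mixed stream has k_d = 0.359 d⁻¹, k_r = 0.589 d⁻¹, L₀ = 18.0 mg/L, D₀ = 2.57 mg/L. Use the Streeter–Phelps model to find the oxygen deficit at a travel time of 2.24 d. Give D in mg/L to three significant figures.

D ≈ 5.75 mg/L

k_d L₀/(k_r−k_d) = 0.359×18.0/(0.589−0.359) = 6.462/0.2300 = 28.10 mg/L.
e^(−k_d t) = e^(−0.359×2.240) = 0.4475; e^(−k_r t) = e^(−0.589×2.240) = 0.2673.
D = 28.10 × (0.4475 − 0.2673) + 2.57 × 0.2673 = 5.062 + 0.6870 = 5.749 mg/L.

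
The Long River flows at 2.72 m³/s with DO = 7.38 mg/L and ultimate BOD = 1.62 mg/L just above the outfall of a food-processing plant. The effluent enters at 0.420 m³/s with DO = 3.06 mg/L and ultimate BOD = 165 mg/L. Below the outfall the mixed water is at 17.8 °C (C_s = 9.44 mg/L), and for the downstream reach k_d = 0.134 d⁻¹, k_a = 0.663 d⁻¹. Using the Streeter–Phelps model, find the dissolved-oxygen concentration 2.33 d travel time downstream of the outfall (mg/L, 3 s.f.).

DO ≈ 5.79 mg/L

Mixed DO = (2.72×7.38 + 0.420×3.06)/(2.72+0.420) = 21.36/3.140 = 6.802 mg/L.
Mixed L₀ = (2.72×1.62 + 0.420×165)/(3.140) = 73.71/3.140 = 23.47 mg/L.
Initial deficit D₀ = C_s − DO₀ = 9.44 − 6.802 = 2.638 mg/L.
D(2.33) = [0.134×23.47/(0.663−0.134)](e^(−0.134×2.33) − e^(−0.663×2.33)) + 2.638 e^(−0.663×2.33)
= 5.946 × (0.7318 − 0.2134) + 2.638 × 0.2134 = 3.646 mg/L.
DO = 9.44 − 3.646 = 5.794 mg/L.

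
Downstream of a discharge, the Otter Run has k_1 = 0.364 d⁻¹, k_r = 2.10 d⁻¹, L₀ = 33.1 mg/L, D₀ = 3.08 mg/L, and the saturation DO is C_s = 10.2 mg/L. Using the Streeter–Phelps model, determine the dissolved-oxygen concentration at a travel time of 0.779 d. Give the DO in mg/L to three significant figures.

k_1 L₀/(k_r−k_1) = 0.364×33.1/(2.10−0.364) = 12.05/1.736 = 6.940 mg/L.
e^(−k_1 t) = e^(−0.364×0.7790) = 0.7531; e^(−k_r t) = e^(−2.10×0.7790) = 0.1948.
D = 6.940 × (0.7531 − 0.1948) + 3.08 × 0.1948 = 3.875 + 0.5999 = 4.475 mg/L.
DO = C_s − D = 10.2 − 4.475 = 5.725 mg/L.

DO ≈ 5.73 mg/L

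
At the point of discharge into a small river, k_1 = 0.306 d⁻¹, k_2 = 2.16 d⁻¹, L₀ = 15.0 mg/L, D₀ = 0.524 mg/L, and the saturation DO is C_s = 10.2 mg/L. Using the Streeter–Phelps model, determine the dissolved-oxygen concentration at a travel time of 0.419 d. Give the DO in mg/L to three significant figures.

DO ≈ 8.81 mg/L

k_1 L₀/(k_2−k_1) = 0.306×15.0/(2.16−0.306) = 4.590/1.854 = 2.476 mg/L.
e^(−k_1 t) = e^(−0.306×0.4190) = 0.8797; e^(−k_2 t) = e^(−2.16×0.4190) = 0.4045.
D = 2.476 × (0.8797 − 0.4045) + 0.524 × 0.4045 = 1.176 + 0.2120 = 1.388 mg/L.
DO = C_s − D = 10.2 − 1.388 = 8.812 mg/L.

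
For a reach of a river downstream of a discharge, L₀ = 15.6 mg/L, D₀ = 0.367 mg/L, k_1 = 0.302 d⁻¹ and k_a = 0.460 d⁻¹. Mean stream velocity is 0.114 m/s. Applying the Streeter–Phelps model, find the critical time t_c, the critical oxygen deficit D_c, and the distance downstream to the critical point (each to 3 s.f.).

t_c = [1/(k_a−k_1)] ln[(k_a/k_1)(1 − D₀(k_a−k_1)/(k_1 L₀))]
= [1/(0.460−0.302)] ln[(0.460/0.302)(1 − 0.367×0.1580/(0.302×15.6))]
= (1/0.1580) ln[1.523 × 0.9877] = 6.329 × ln(1.504) = 6.329 × 0.4084 = 2.585 d.
L(t_c) = L₀ e^(−k_1 t_c) = 15.6 × 0.4581 = 7.147 mg/L, and at the critical point k_a D_c = k_1 L, so D_c = (0.302/0.460) × 7.147 = 4.692 mg/L.
x_c = v t_c = 0.114 m/s × 2.585 d × 86400 s/d = 25460 m ≈ 25.5 km.

t_c ≈ 2.58 d; D_c ≈ 4.69 mg/L; x_c ≈ 25.5 km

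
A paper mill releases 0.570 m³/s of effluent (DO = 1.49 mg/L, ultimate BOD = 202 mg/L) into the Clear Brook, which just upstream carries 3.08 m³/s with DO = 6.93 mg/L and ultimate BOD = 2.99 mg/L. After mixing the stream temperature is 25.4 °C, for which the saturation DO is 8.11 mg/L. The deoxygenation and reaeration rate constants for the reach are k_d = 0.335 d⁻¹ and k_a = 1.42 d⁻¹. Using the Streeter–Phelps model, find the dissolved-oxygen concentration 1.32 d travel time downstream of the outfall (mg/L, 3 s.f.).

DO ≈ 2.65 mg/L

Mixed DO = (3.08×6.93 + 0.570×1.49)/(3.08+0.570) = 22.19/3.650 = 6.080 mg/L.
Mixed L₀ = (3.08×2.99 + 0.570×202)/(3.650) = 124.3/3.650 = 34.07 mg/L.
Initial deficit D₀ = C_s − DO₀ = 8.11 − 6.080 = 2.030 mg/L.
D(1.32) = [0.335×34.07/(1.42−0.335)](e^(−0.335×1.32) − e^(−1.42×1.32)) + 2.030 e^(−1.42×1.32)
= 10.52 × (0.6426 − 0.1534) + 2.030 × 0.1534 = 5.457 mg/L.
DO = 8.11 − 5.457 = 2.653 mg/L.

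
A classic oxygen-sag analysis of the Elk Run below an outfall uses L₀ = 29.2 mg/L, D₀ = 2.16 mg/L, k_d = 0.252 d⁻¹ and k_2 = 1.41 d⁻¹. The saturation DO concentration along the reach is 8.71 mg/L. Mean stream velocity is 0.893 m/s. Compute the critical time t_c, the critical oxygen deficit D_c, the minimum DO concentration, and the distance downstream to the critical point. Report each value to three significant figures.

t_c ≈ 1.13 d; D_c ≈ 3.93 mg/L; min DO ≈ 4.78 mg/L; x_c ≈ 87.1 km

With k_2/k_d = 5.595 and 1 − D₀(k_2−k_d)/(k_d L₀) = 0.6601,
t_c = ln(5.595 × 0.6601) / (1.41 − 0.252) = ln(3.693) / 1.158 = 1.307/1.158 = 1.128 d.
L(t_c) = L₀ e^(−k_d t_c) = 29.2 × 0.7525 = 21.97 mg/L, and at the critical point k_2 D_c = k_d L, so D_c = (0.252/1.41) × 21.97 = 3.927 mg/L.
Minimum DO = C_s − D_c = 8.71 − 3.927 = 4.783 mg/L.
x_c = v t_c = 0.893 m/s × 1.128 d × 86400 s/d = 87050 m ≈ 87.1 km.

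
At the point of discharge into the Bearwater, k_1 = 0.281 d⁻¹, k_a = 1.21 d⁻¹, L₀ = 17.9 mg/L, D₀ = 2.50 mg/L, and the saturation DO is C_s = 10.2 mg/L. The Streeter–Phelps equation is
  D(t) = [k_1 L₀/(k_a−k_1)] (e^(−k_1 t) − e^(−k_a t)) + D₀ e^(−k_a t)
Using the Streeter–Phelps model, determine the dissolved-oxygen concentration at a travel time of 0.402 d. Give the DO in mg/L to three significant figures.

k_1 L₀/(k_a−k_1) = 0.281×17.9/(1.21−0.281) = 5.030/0.9290 = 5.414 mg/L.
e^(−k_1 t) = e^(−0.281×0.4020) = 0.8932; e^(−k_a t) = e^(−1.21×0.4020) = 0.6148.
D = 5.414 × (0.8932 − 0.6148) + 2.50 × 0.6148 = 1.507 + 1.537 = 3.044 mg/L.
DO = C_s − D = 10.2 − 3.044 = 7.156 mg/L.

DO ≈ 7.16 mg/L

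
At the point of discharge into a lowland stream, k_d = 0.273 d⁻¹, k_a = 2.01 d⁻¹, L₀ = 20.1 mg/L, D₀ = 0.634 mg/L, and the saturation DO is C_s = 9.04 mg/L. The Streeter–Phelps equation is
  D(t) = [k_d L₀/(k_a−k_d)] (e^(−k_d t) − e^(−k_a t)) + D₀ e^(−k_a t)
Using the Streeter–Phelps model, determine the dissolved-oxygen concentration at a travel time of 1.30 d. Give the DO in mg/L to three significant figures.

k_d L₀/(k_a−k_d) = 0.273×20.1/(2.01−0.273) = 5.487/1.737 = 3.159 mg/L.
e^(−k_d t) = e^(−0.273×1.300) = 0.7012; e^(−k_a t) = e^(−2.01×1.300) = 0.07331.
D = 3.159 × (0.7012 − 0.07331) + 0.634 × 0.07331 = 1.984 + 0.04648 = 2.030 mg/L.
DO = C_s − D = 9.04 − 2.030 = 7.010 mg/L.

DO ≈ 7.01 mg/L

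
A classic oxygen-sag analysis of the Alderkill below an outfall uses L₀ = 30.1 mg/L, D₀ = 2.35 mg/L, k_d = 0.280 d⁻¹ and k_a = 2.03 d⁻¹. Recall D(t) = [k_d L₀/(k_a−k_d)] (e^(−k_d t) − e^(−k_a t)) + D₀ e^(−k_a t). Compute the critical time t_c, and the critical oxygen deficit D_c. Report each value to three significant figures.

t_c = [1/(k_a−k_d)] ln[(k_a/k_d)(1 − D₀(k_a−k_d)/(k_d L₀))]
= [1/(2.03−0.280)] ln[(2.03/0.280)(1 − 2.35×1.750/(0.280×30.1))]
= (1/1.750) ln[7.250 × 0.5120] = 0.5714 × ln(3.712) = 0.5714 × 1.312 = 0.7495 d.
L(t_c) = L₀ e^(−k_d t_c) = 30.1 × 0.8107 = 24.40 mg/L, and at the critical point k_a D_c = k_d L, so D_c = (0.280/2.03) × 24.40 = 3.366 mg/L.

t_c ≈ 0.750 d; D_c ≈ 3.37 mg/L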